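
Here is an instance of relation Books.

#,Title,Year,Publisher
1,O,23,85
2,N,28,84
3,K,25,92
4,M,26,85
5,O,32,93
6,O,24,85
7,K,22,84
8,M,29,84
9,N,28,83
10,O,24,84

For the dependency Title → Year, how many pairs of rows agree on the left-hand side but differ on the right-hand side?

Title=O: violating pairs (1,5), (1,6), (1,10), (5,6), (5,10) — 5 pairs.
Title=N: all 2 rows agree on Year — 0 pairs.
Title=K: violating pairs (3,7) — 1 pair.
Title=M: violating pairs (4,8) — 1 pair.

7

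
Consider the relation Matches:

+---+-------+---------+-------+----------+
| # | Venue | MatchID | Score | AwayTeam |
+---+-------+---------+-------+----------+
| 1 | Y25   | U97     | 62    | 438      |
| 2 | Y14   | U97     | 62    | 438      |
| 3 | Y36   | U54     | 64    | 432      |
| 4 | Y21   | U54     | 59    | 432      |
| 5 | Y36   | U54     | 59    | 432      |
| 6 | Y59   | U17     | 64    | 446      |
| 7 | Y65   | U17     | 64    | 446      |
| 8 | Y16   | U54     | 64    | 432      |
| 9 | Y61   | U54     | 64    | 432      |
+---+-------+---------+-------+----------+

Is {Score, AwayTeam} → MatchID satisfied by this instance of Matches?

Yes

(Score=62, AwayTeam=438): rows 1, 2 → MatchID = U97, U97 ✓
(Score=64, AwayTeam=432): rows 3, 8, 9 → MatchID = U54, U54, U54 ✓
(Score=59, AwayTeam=432): rows 4, 5 → MatchID = U54, U54 ✓
(Score=64, AwayTeam=446): rows 6, 7 → MatchID = U17, U17 ✓
Every {Score, AwayTeam} value is associated with a single MatchID value, so {Score, AwayTeam} → MatchID holds.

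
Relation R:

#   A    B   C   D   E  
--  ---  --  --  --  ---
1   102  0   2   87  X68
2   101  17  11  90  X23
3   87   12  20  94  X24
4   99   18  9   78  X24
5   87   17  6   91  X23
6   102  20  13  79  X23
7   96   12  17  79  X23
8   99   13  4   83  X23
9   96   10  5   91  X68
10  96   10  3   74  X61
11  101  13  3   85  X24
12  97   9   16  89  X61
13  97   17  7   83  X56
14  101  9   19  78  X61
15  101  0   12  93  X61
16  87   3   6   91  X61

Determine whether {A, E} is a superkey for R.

Rows 14 and 15 have the same {A, E} value (A=101, E=X61) but are distinct tuples, so {A, E} does not determine every attribute — not a superkey.

No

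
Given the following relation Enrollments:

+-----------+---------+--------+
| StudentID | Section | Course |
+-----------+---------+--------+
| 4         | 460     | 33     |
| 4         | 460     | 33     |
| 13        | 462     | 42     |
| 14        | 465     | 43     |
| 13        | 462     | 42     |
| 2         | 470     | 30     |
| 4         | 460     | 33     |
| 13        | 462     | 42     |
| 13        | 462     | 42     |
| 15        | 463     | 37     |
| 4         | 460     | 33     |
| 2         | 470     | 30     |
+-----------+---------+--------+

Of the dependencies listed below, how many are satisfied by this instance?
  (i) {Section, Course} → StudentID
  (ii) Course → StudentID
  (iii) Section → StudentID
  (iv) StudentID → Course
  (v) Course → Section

(i) {Section, Course} → StudentID: every LHS value maps to a single RHS value — holds.
(ii) Course → StudentID: every LHS value maps to a single RHS value — holds.
(iii) Section → StudentID: every LHS value maps to a single RHS value — holds.
(iv) StudentID → Course: every LHS value maps to a single RHS value — holds.
(v) Course → Section: every LHS value maps to a single RHS value — holds.
5 of the 5 dependencies hold.

5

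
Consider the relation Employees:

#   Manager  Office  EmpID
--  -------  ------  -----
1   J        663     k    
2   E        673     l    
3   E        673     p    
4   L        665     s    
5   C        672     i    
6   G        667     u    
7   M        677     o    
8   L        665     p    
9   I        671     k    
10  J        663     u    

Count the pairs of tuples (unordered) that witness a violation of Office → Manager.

0

Office=663: all 2 rows agree on Manager — 0 pairs.
Office=673: all 2 rows agree on Manager — 0 pairs.
Office=665: all 2 rows agree on Manager — 0 pairs.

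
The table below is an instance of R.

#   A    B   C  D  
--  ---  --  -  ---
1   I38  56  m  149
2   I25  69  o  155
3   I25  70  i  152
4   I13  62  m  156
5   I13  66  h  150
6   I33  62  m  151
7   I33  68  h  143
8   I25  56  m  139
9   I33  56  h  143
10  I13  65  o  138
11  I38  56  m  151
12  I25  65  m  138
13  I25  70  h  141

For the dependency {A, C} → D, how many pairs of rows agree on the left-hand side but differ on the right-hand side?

(A=I38, C=m): violating pairs (1,11) — 1 pair.
(A=I33, C=h): all 2 rows agree on D — 0 pairs.
(A=I25, C=m): violating pairs (8,12) — 1 pair.

2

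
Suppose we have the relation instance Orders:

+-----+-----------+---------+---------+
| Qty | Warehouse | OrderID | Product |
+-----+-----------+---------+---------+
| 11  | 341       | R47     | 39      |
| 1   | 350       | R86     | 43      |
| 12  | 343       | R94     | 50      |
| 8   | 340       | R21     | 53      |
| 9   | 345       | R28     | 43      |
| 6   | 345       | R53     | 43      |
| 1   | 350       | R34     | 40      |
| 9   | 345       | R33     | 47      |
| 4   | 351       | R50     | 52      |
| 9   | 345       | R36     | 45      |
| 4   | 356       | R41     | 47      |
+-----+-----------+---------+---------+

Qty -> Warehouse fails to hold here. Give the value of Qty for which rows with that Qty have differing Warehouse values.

Qty=11: 1 row → Warehouse = 341 ✓
Qty=1: 2 rows → Warehouse = 350, 350 ✓
Qty=12: 1 row → Warehouse = 343 ✓
Qty=8: 1 row → Warehouse = 340 ✓
Qty=9: 3 rows → Warehouse = 345, 345, 345 ✓
Qty=6: 1 row → Warehouse = 345 ✓
Qty=4: 2 rows → Warehouse takes values {351, 356} — violation
The only Qty value with inconsistent Warehouse is Qty=4.

4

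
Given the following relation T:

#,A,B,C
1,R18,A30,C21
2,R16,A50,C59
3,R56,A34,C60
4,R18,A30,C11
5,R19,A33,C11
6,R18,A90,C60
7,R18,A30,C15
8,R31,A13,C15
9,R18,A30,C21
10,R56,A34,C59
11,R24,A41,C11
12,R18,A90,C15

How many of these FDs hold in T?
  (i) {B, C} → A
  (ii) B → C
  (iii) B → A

(i) {B, C} → A: every LHS value maps to a single RHS value — holds.
(ii) B → C: B=A30: rows 1, 4, 7, 9 → C takes values {C21, C11, C15} — violation; B=A34: rows 3, 10 → C takes values {C60, C59} — violation; B=A90: rows 6, 12 → C takes values {C60, C15} — violation — fails.
(iii) B → A: every LHS value maps to a single RHS value — holds.
2 of the 3 dependencies hold.

2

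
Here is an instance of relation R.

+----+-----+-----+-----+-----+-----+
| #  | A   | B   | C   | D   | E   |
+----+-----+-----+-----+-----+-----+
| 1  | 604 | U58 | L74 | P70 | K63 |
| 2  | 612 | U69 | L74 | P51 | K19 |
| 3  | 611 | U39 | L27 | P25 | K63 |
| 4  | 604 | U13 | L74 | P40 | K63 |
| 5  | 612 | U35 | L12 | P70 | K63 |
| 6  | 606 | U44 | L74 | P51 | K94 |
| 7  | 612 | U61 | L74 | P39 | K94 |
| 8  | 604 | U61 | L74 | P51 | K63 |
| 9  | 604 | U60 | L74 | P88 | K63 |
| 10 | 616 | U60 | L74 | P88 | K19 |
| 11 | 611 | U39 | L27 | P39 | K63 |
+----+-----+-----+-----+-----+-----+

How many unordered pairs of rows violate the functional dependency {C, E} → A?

2

(C=L74, E=K63): all 4 rows agree on A — 0 pairs.
(C=L74, E=K19): violating pairs (2,10) — 1 pair.
(C=L27, E=K63): all 2 rows agree on A — 0 pairs.
(C=L74, E=K94): violating pairs (6,7) — 1 pair.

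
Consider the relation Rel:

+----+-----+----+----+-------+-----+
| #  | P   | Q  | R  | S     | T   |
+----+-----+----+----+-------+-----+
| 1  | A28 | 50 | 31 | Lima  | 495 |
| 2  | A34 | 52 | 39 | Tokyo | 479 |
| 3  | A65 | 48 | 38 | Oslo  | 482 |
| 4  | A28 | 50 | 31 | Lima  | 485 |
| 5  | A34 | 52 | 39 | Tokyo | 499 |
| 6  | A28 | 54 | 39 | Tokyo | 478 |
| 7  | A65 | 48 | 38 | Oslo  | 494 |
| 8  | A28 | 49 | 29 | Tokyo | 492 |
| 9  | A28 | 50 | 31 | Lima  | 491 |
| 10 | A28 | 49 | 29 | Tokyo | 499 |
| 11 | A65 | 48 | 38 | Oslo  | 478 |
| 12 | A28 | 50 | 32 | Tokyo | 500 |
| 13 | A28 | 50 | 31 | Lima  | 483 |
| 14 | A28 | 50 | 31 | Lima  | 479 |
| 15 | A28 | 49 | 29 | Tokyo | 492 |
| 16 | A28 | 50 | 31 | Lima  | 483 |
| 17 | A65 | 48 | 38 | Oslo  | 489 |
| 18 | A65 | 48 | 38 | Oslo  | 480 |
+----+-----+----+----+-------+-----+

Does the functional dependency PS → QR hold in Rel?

(P=A28, S=Lima): rows 1, 4, 9, 13, 14, 16 → {Q,R} = (50, 31), (50, 31), (50, 31), (50, 31), (50, 31), (50, 31) ✓
(P=A34, S=Tokyo): rows 2, 5 → {Q,R} = (52, 39), (52, 39) ✓
(P=A65, S=Oslo): rows 3, 7, 11, 17, 18 → {Q,R} = (48, 38), (48, 38), (48, 38), (48, 38), (48, 38) ✓
(P=A28, S=Tokyo): rows 6, 8, 10, 12, 15 → {Q,R} takes values {(54, 39), (49, 29), (50, 32)} — violation
Two rows agree on PS but differ on QR, so PS → QR does not hold.

No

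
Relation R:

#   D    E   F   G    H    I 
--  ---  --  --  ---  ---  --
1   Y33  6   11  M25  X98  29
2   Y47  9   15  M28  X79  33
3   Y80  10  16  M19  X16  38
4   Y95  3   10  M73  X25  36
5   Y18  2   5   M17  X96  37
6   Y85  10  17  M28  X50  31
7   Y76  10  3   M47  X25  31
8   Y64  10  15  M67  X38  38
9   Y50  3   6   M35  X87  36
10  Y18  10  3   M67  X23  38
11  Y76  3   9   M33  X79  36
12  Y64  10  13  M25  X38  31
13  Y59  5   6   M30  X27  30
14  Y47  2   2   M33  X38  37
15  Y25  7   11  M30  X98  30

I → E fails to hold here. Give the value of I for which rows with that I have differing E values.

I=29: row 1 → E = 6 ✓
I=33: row 2 → E = 9 ✓
I=38: rows 3, 8, 10 → E = 10, 10, 10 ✓
I=36: rows 4, 9, 11 → E = 3, 3, 3 ✓
I=37: rows 5, 14 → E = 2, 2 ✓
I=31: rows 6, 7, 12 → E = 10, 10, 10 ✓
I=30: rows 13, 15 → E takes values {5, 7} — violation
The only I value with inconsistent E is I=30.

30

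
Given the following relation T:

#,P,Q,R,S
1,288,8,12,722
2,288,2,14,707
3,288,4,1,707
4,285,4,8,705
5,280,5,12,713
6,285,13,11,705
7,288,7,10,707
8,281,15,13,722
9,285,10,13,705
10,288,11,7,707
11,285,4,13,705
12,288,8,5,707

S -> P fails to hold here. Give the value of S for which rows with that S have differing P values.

S=722: rows 1, 8 → P takes values {288, 281} — violation
S=707: rows 2, 3, 7, 10, 12 → P = 288, 288, 288, 288, 288 ✓
S=705: rows 4, 6, 9, 11 → P = 285, 285, 285, 285 ✓
S=713: row 5 → P = 280 ✓
The only S value with inconsistent P is S=722.

722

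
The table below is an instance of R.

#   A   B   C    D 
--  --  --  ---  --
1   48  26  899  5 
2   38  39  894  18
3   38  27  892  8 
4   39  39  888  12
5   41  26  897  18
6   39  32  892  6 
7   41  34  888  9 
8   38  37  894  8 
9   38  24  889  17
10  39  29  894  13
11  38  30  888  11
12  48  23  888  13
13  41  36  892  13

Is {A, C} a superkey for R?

Rows 2 and 8 have the same {A, C} value (A=38, C=894) but are distinct tuples, so {A, C} does not determine every attribute — not a superkey.

No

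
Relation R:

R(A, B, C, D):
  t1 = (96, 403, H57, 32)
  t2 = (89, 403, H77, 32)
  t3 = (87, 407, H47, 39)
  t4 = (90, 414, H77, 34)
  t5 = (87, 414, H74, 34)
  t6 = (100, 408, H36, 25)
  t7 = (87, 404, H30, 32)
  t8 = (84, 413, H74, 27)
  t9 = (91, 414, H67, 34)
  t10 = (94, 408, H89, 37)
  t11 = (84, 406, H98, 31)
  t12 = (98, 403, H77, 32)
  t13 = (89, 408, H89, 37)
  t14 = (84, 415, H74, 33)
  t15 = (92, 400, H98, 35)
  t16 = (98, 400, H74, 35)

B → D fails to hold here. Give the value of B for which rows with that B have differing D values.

408

B=403: rows 1, 2, 12 → D = 32, 32, 32 ✓
B=407: row 3 → D = 39 ✓
B=414: rows 4, 5, 9 → D = 34, 34, 34 ✓
B=408: rows 6, 10, 13 → D takes values {25, 37} — violation
B=404: row 7 → D = 32 ✓
B=413: row 8 → D = 27 ✓
B=406: row 11 → D = 31 ✓
B=415: row 14 → D = 33 ✓
B=400: rows 15, 16 → D = 35, 35 ✓
The only B value with inconsistent D is B=408.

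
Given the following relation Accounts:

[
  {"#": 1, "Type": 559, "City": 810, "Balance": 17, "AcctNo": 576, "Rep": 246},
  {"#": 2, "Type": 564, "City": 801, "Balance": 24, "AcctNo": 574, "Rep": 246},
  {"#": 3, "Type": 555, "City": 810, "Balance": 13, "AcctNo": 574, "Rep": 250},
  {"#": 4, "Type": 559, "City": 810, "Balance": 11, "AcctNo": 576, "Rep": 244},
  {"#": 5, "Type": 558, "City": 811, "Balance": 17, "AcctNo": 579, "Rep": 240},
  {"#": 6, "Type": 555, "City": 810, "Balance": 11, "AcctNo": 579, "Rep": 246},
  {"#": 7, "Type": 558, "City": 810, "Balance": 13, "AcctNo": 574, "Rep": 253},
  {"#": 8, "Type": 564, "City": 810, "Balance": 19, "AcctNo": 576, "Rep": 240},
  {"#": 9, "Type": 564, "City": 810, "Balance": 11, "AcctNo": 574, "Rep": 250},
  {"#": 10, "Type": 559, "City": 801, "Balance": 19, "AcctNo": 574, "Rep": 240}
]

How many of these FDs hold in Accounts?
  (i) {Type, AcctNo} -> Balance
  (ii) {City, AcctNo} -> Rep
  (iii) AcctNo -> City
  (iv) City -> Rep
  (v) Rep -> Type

(i) {Type, AcctNo} -> Balance: (Type=559, AcctNo=576): rows 1, 4 → Balance takes values {17, 11} — violation; (Type=564, AcctNo=574): rows 2, 9 → Balance takes values {24, 11} — violation — fails.
(ii) {City, AcctNo} -> Rep: (City=810, AcctNo=576): rows 1, 4, 8 → Rep takes values {246, 244, 240} — violation; (City=801, AcctNo=574): rows 2, 10 → Rep takes values {246, 240} — violation; (City=810, AcctNo=574): rows 3, 7, 9 → Rep takes values {250, 253} — violation — fails.
(iii) AcctNo -> City: AcctNo=574: rows 2, 3, 7, 9, 10 → City takes values {801, 810} — violation; AcctNo=579: rows 5, 6 → City takes values {811, 810} — violation — fails.
(iv) City -> Rep: City=810: rows 1, 3, 4, 6, 7, 8, 9 → Rep takes values {246, 250, 244, 253, 240} — violation; City=801: rows 2, 10 → Rep takes values {246, 240} — violation — fails.
(v) Rep -> Type: Rep=246: rows 1, 2, 6 → Type takes values {559, 564, 555} — violation; Rep=250: rows 3, 9 → Type takes values {555, 564} — violation; Rep=240: rows 5, 8, 10 → Type takes values {558, 564, 559} — violation — fails.
None of the 5 dependencies hold.

0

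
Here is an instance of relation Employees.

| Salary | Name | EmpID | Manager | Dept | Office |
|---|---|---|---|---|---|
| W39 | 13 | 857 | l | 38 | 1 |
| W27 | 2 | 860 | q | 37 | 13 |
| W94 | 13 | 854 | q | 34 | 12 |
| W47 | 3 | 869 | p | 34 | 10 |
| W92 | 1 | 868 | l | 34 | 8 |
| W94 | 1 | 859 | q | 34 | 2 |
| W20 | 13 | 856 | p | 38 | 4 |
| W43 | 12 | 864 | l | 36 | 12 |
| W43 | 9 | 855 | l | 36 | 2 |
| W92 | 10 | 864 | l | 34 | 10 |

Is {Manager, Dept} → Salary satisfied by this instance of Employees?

Yes

(Manager=l, Dept=38): 1 row → Salary = W39 ✓
(Manager=q, Dept=37): 1 row → Salary = W27 ✓
(Manager=q, Dept=34): 2 rows → Salary = W94, W94 ✓
(Manager=p, Dept=34): 1 row → Salary = W47 ✓
(Manager=l, Dept=34): 2 rows → Salary = W92, W92 ✓
(Manager=p, Dept=38): 1 row → Salary = W20 ✓
(Manager=l, Dept=36): 2 rows → Salary = W43, W43 ✓
Every {Manager, Dept} value is associated with a single Salary value, so {Manager, Dept} → Salary holds.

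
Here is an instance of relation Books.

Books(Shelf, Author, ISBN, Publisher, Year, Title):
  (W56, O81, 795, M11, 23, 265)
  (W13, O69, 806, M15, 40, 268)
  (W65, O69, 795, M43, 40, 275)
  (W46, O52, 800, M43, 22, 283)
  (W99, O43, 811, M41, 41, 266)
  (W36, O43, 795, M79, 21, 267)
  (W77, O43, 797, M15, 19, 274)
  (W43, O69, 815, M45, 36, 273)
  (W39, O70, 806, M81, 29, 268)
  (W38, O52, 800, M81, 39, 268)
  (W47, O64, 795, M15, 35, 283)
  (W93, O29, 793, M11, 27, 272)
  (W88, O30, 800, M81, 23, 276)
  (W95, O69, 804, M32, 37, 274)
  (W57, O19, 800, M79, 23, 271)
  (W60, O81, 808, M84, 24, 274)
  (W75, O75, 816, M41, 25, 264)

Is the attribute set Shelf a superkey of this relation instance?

All 17 rows have distinct Shelf values, so Shelf → (all attributes) holds and Shelf is a superkey.

Yes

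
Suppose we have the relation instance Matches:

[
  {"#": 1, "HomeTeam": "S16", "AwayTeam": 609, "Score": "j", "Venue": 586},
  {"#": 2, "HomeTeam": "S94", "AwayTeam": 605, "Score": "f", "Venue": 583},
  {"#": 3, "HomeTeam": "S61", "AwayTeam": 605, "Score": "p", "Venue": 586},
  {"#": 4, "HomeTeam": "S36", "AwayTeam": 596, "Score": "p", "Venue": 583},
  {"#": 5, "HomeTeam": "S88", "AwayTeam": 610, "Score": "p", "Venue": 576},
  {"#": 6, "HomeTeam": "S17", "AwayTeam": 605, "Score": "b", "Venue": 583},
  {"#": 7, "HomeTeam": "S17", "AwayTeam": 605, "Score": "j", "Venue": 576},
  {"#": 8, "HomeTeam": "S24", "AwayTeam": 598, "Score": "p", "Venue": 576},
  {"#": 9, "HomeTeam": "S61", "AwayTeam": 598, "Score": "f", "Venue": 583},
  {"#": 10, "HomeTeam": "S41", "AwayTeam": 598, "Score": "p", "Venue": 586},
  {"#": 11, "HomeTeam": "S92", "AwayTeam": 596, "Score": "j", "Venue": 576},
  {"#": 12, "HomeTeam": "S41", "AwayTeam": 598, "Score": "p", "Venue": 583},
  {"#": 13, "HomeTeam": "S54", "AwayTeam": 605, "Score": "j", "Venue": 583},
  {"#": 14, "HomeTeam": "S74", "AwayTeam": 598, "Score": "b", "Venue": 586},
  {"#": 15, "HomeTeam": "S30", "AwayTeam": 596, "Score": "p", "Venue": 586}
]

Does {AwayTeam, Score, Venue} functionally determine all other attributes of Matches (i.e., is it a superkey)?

All 15 rows have distinct {AwayTeam, Score, Venue} values, so {AwayTeam, Score, Venue} → (all attributes) holds and {AwayTeam, Score, Venue} is a superkey.

Yes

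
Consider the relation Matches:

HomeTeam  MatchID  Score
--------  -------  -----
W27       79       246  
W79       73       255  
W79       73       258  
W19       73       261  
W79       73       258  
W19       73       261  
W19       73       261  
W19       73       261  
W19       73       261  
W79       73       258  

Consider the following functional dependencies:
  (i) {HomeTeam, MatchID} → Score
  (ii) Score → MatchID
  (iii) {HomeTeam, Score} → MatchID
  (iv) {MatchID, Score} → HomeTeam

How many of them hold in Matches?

(i) {HomeTeam, MatchID} → Score: (HomeTeam=W79, MatchID=73): 4 rows → Score takes values {255, 258} — violation — fails.
(ii) Score → MatchID: every LHS value maps to a single RHS value — holds.
(iii) {HomeTeam, Score} → MatchID: every LHS value maps to a single RHS value — holds.
(iv) {MatchID, Score} → HomeTeam: every LHS value maps to a single RHS value — holds.
3 of the 4 dependencies hold.

3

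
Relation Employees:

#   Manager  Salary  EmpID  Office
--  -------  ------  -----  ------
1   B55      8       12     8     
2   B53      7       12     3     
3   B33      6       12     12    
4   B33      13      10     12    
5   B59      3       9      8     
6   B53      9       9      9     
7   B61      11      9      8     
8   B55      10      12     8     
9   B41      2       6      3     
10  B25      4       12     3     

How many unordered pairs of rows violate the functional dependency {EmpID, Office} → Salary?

(EmpID=12, Office=8): violating pairs (1,8) — 1 pair.
(EmpID=12, Office=3): violating pairs (2,10) — 1 pair.
(EmpID=9, Office=8): violating pairs (5,7) — 1 pair.

3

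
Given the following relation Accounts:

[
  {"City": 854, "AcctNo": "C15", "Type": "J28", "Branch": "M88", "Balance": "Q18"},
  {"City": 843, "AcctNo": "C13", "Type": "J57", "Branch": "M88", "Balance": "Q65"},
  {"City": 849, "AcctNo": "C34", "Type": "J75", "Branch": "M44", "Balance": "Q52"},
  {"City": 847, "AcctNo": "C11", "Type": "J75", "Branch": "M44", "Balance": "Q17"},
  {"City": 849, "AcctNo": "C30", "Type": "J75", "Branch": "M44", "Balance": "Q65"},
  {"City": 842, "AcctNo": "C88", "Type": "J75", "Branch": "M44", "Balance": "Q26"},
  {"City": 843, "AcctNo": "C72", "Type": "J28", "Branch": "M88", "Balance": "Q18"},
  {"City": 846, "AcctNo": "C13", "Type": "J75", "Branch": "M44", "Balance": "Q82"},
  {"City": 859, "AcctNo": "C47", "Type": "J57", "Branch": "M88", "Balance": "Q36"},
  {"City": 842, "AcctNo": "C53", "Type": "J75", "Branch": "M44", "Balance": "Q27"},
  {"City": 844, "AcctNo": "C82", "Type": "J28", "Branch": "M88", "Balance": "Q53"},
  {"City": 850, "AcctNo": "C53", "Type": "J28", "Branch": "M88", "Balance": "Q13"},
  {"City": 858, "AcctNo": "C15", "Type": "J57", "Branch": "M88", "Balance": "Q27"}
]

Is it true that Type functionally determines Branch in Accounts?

Type=J28: 4 rows → Branch = M88, M88, M88, M88 ✓
Type=J57: 3 rows → Branch = M88, M88, M88 ✓
Type=J75: 6 rows → Branch = M44, M44, M44, M44, M44, M44 ✓
Every Type value is associated with a single Branch value, so Type -> Branch holds.

Yes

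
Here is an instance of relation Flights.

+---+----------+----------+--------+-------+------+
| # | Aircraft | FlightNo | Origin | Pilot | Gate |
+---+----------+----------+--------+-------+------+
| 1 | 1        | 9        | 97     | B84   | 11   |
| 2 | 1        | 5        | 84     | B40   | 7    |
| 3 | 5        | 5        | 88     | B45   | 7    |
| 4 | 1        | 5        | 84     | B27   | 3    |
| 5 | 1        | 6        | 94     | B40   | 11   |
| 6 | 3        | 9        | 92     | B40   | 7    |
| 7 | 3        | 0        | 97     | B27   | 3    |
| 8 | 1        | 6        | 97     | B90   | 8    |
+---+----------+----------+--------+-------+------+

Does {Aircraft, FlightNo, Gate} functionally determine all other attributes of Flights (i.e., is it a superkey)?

All 8 rows have distinct {Aircraft, FlightNo, Gate} values, so {Aircraft, FlightNo, Gate} → (all attributes) holds and {Aircraft, FlightNo, Gate} is a superkey.

Yes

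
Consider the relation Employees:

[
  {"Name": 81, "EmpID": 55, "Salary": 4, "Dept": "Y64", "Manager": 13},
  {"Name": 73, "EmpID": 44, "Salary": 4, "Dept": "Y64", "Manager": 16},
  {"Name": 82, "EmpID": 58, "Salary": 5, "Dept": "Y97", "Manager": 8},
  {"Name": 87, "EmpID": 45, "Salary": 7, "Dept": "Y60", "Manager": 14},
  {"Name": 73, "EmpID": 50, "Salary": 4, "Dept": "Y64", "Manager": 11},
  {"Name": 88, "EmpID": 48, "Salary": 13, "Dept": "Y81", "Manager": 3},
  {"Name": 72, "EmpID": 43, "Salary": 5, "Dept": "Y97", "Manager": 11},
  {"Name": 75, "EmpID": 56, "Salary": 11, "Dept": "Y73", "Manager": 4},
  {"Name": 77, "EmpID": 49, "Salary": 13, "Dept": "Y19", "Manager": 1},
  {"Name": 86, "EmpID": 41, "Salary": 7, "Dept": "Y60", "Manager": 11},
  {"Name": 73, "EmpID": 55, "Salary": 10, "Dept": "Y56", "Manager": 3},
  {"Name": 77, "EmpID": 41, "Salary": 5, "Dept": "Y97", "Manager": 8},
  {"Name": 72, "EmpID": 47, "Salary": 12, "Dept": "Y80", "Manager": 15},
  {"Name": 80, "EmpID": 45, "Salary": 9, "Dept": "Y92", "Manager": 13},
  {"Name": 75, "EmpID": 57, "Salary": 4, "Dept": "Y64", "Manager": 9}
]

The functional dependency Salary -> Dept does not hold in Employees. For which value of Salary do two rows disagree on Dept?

Salary=4: 4 rows → Dept = Y64, Y64, Y64, Y64 ✓
Salary=5: 3 rows → Dept = Y97, Y97, Y97 ✓
Salary=7: 2 rows → Dept = Y60, Y60 ✓
Salary=13: 2 rows → Dept takes values {Y81, Y19} — violation
Salary=11: 1 row → Dept = Y73 ✓
Salary=10: 1 row → Dept = Y56 ✓
Salary=12: 1 row → Dept = Y80 ✓
Salary=9: 1 row → Dept = Y92 ✓
The only Salary value with inconsistent Dept is Salary=13.

13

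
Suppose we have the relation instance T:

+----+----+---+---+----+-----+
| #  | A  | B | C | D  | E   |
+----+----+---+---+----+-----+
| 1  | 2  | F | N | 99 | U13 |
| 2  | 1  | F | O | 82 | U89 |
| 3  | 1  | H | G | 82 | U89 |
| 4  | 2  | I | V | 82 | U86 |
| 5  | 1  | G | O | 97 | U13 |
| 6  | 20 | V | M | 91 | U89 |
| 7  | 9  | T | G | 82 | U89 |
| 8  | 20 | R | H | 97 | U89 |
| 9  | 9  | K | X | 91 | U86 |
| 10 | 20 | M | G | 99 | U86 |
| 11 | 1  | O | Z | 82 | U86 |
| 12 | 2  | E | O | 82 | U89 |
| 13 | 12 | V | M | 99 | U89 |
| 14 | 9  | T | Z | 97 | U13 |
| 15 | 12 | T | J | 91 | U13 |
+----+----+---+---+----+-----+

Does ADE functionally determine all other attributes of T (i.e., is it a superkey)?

No

Rows 2 and 3 have the same ADE value (A=1, D=82, E=U89) but are distinct tuples, so ADE does not determine every attribute — not a superkey.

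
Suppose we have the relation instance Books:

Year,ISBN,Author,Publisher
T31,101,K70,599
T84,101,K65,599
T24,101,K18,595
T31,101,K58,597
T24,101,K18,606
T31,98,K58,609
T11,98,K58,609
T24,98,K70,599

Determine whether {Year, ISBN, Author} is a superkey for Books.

No

Two distinct rows share (Year=T24, ISBN=101, Author=K18), so {Year, ISBN, Author} does not determine every attribute — not a superkey.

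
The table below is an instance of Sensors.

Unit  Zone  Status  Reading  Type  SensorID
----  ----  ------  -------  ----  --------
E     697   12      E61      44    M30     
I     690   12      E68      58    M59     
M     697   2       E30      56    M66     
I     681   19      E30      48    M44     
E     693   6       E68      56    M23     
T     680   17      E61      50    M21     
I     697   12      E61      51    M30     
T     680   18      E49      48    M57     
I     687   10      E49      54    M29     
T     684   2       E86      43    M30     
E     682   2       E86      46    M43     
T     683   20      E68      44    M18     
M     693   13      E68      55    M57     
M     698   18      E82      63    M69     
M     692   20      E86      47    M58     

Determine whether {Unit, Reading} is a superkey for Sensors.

All 15 rows have distinct {Unit, Reading} values, so {Unit, Reading} → (all attributes) holds and {Unit, Reading} is a superkey.

Yes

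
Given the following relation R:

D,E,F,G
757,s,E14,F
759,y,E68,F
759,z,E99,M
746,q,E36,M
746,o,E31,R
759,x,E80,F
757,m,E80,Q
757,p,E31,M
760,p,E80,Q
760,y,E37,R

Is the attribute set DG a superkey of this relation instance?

No

Two distinct rows share (D=759, G=F), so DG does not determine every attribute — not a superkey.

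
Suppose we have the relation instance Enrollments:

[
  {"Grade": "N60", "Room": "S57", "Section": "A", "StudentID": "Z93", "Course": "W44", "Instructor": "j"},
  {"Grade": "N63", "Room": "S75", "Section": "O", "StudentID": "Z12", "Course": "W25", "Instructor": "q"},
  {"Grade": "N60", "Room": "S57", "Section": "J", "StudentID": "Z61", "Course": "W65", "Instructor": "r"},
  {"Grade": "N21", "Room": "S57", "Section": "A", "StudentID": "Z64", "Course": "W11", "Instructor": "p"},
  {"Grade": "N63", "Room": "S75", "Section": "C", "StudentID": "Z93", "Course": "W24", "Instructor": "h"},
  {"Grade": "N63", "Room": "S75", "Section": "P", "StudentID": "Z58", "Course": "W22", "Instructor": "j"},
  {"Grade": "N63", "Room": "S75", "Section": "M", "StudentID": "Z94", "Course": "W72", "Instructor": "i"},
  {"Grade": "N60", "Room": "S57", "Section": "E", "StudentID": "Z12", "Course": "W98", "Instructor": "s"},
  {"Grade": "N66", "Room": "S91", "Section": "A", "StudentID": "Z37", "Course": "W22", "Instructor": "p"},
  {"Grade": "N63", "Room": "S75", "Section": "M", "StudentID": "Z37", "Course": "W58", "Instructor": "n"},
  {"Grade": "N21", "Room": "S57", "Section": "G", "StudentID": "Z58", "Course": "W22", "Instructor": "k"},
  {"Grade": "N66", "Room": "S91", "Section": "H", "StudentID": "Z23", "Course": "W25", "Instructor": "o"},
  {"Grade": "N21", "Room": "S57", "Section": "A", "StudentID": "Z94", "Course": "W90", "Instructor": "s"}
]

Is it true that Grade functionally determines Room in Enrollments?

Grade=N60: 3 rows → Room = S57, S57, S57 ✓
Grade=N63: 5 rows → Room = S75, S75, S75, S75, S75 ✓
Grade=N21: 3 rows → Room = S57, S57, S57 ✓
Grade=N66: 2 rows → Room = S91, S91 ✓
Every Grade value is associated with a single Room value, so Grade -> Room holds.

Yes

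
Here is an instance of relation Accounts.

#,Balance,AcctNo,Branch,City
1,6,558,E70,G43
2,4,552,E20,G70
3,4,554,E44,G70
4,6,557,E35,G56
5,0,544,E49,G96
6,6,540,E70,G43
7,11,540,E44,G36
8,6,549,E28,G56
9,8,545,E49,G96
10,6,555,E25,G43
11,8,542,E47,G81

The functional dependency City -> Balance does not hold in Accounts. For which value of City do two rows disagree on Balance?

G96

City=G43: rows 1, 6, 10 → Balance = 6, 6, 6 ✓
City=G70: rows 2, 3 → Balance = 4, 4 ✓
City=G56: rows 4, 8 → Balance = 6, 6 ✓
City=G96: rows 5, 9 → Balance takes values {0, 8} — violation
City=G36: row 7 → Balance = 11 ✓
City=G81: row 11 → Balance = 8 ✓
The only City value with inconsistent Balance is City=G96.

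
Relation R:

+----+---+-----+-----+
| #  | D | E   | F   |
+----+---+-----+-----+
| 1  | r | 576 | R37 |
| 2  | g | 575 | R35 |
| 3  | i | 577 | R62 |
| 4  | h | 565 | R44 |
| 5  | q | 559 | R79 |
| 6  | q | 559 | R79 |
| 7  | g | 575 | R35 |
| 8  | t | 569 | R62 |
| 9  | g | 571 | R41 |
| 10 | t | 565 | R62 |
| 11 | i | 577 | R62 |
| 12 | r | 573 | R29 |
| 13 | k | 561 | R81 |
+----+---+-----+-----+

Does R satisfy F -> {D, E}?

No

F=R37: row 1 → {D,E} = (r, 576) ✓
F=R35: rows 2, 7 → {D,E} = (g, 575), (g, 575) ✓
F=R62: rows 3, 8, 10, 11 → {D,E} takes values {(i, 577), (t, 569), (t, 565)} — violation
F=R44: row 4 → {D,E} = (h, 565) ✓
F=R79: rows 5, 6 → {D,E} = (q, 559), (q, 559) ✓
F=R41: row 9 → {D,E} = (g, 571) ✓
F=R29: row 12 → {D,E} = (r, 573) ✓
F=R81: row 13 → {D,E} = (k, 561) ✓
Two rows agree on F but differ on {D, E}, so F -> {D, E} does not hold.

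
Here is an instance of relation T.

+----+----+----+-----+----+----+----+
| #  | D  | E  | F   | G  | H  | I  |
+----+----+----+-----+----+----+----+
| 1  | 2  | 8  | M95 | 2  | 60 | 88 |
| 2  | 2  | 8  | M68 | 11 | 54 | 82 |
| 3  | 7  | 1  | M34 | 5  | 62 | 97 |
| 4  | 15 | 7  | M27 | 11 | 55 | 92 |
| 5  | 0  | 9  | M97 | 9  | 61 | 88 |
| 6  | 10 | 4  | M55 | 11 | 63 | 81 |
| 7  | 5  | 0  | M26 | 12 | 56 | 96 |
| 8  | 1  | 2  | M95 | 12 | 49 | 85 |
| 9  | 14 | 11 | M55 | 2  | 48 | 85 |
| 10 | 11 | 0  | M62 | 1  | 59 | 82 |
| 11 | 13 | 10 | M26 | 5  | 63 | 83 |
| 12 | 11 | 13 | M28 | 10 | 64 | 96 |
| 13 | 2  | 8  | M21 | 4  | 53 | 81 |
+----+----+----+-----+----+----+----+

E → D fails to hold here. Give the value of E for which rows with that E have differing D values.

0

E=8: rows 1, 2, 13 → D = 2, 2, 2 ✓
E=1: row 3 → D = 7 ✓
E=7: row 4 → D = 15 ✓
E=9: row 5 → D = 0 ✓
E=4: row 6 → D = 10 ✓
E=0: rows 7, 10 → D takes values {5, 11} — violation
E=2: row 8 → D = 1 ✓
E=11: row 9 → D = 14 ✓
E=10: row 11 → D = 13 ✓
E=13: row 12 → D = 11 ✓
The only E value with inconsistent D is E=0.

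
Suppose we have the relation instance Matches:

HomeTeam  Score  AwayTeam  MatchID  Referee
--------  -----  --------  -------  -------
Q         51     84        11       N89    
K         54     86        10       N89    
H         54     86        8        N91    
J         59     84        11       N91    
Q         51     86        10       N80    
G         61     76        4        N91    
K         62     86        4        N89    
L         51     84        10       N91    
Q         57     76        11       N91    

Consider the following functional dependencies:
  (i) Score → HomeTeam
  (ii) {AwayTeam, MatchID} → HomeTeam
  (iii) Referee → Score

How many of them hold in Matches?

(i) Score → HomeTeam: Score=51: 3 rows → HomeTeam takes values {Q, L} — violation; Score=54: 2 rows → HomeTeam takes values {K, H} — violation — fails.
(ii) {AwayTeam, MatchID} → HomeTeam: (AwayTeam=84, MatchID=11): 2 rows → HomeTeam takes values {Q, J} — violation; (AwayTeam=86, MatchID=10): 2 rows → HomeTeam takes values {K, Q} — violation — fails.
(iii) Referee → Score: Referee=N89: 3 rows → Score takes values {51, 54, 62} — violation; Referee=N91: 5 rows → Score takes values {54, 59, 61, 51, 57} — violation — fails.
None of the 3 dependencies hold.

0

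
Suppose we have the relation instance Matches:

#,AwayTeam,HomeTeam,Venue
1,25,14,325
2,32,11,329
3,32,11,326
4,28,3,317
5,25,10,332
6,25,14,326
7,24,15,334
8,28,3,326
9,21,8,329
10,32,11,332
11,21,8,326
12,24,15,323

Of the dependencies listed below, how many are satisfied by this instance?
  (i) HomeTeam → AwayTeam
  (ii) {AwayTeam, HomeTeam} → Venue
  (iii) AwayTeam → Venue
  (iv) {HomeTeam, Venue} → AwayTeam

(i) HomeTeam → AwayTeam: every LHS value maps to a single RHS value — holds.
(ii) {AwayTeam, HomeTeam} → Venue: (AwayTeam=25, HomeTeam=14): rows 1, 6 → Venue takes values {325, 326} — violation; (AwayTeam=32, HomeTeam=11): rows 2, 3, 10 → Venue takes values {329, 326, 332} — violation; (AwayTeam=28, HomeTeam=3): rows 4, 8 → Venue takes values {317, 326} — violation; (AwayTeam=24, HomeTeam=15): rows 7, 12 → Venue takes values {334, 323} — violation; (AwayTeam=21, HomeTeam=8): rows 9, 11 → Venue takes values {329, 326} — violation — fails.
(iii) AwayTeam → Venue: AwayTeam=25: rows 1, 5, 6 → Venue takes values {325, 332, 326} — violation; AwayTeam=32: rows 2, 3, 10 → Venue takes values {329, 326, 332} — violation; AwayTeam=28: rows 4, 8 → Venue takes values {317, 326} — violation; AwayTeam=24: rows 7, 12 → Venue takes values {334, 323} — violation; AwayTeam=21: rows 9, 11 → Venue takes values {329, 326} — violation — fails.
(iv) {HomeTeam, Venue} → AwayTeam: every LHS value maps to a single RHS value — holds.
2 of the 4 dependencies hold.

2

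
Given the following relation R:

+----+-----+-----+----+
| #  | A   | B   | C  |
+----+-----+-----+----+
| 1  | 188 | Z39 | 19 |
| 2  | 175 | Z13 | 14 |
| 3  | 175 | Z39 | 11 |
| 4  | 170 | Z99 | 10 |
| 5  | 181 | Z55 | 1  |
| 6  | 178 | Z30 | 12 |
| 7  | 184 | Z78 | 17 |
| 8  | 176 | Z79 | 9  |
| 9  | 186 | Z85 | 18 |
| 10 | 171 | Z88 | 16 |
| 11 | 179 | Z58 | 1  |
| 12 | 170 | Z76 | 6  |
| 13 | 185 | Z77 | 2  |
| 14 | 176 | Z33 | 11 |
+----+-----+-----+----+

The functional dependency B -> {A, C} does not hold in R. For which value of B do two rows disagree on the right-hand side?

Z39

B=Z39: rows 1, 3 → {A,C} takes values {(188, 19), (175, 11)} — violation
B=Z13: row 2 → {A,C} = (175, 14) ✓
B=Z99: row 4 → {A,C} = (170, 10) ✓
B=Z55: row 5 → {A,C} = (181, 1) ✓
B=Z30: row 6 → {A,C} = (178, 12) ✓
B=Z78: row 7 → {A,C} = (184, 17) ✓
B=Z79: row 8 → {A,C} = (176, 9) ✓
B=Z85: row 9 → {A,C} = (186, 18) ✓
B=Z88: row 10 → {A,C} = (171, 16) ✓
B=Z58: row 11 → {A,C} = (179, 1) ✓
B=Z76: row 12 → {A,C} = (170, 6) ✓
B=Z77: row 13 → {A,C} = (185, 2) ✓
B=Z33: row 14 → {A,C} = (176, 11) ✓
The only B value with inconsistent RHS is B=Z39.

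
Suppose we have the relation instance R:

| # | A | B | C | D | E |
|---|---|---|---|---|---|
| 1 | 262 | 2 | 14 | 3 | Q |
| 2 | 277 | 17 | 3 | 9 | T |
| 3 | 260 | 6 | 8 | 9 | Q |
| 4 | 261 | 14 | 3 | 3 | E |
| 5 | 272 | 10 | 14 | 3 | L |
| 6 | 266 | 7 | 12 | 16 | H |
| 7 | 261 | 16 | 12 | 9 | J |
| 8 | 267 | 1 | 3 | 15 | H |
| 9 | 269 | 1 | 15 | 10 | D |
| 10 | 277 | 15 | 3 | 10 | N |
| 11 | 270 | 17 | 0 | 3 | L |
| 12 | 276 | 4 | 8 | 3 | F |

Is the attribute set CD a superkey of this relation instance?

Rows 1 and 5 have the same CD value (C=14, D=3) but are distinct tuples, so CD does not determine every attribute — not a superkey.

No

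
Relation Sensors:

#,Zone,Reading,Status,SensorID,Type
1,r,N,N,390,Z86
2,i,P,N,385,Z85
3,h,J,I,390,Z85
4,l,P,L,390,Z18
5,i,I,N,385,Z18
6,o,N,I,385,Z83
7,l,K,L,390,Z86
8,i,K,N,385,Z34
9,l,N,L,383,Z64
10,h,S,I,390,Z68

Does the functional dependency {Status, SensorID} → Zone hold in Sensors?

(Status=N, SensorID=390): row 1 → Zone = r ✓
(Status=N, SensorID=385): rows 2, 5, 8 → Zone = i, i, i ✓
(Status=I, SensorID=390): rows 3, 10 → Zone = h, h ✓
(Status=L, SensorID=390): rows 4, 7 → Zone = l, l ✓
(Status=I, SensorID=385): row 6 → Zone = o ✓
(Status=L, SensorID=383): row 9 → Zone = l ✓
Every {Status, SensorID} value is associated with a single Zone value, so {Status, SensorID} → Zone holds.

Yes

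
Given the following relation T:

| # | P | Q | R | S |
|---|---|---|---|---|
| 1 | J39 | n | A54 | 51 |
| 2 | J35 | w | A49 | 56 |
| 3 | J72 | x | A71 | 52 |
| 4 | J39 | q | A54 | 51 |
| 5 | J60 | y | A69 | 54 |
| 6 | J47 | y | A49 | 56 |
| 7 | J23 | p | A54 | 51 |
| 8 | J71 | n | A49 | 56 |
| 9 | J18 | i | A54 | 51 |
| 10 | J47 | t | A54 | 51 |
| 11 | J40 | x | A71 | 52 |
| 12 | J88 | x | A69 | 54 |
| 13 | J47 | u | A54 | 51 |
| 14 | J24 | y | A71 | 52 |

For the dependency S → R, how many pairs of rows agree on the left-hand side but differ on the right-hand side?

0

S=51: all 6 rows agree on R — 0 pairs.
S=56: all 3 rows agree on R — 0 pairs.
S=52: all 3 rows agree on R — 0 pairs.
S=54: all 2 rows agree on R — 0 pairs.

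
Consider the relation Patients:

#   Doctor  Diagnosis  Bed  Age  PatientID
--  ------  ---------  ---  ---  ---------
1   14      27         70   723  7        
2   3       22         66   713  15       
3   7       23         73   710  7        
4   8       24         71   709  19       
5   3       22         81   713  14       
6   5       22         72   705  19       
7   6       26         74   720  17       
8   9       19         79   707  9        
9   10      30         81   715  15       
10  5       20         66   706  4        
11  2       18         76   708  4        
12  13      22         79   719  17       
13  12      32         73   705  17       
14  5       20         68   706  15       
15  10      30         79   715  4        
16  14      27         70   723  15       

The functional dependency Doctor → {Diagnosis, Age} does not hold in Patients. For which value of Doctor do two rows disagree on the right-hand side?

Doctor=14: rows 1, 16 → {Diagnosis,Age} = (27, 723), (27, 723) ✓
Doctor=3: rows 2, 5 → {Diagnosis,Age} = (22, 713), (22, 713) ✓
Doctor=7: row 3 → {Diagnosis,Age} = (23, 710) ✓
Doctor=8: row 4 → {Diagnosis,Age} = (24, 709) ✓
Doctor=5: rows 6, 10, 14 → {Diagnosis,Age} takes values {(22, 705), (20, 706)} — violation
Doctor=6: row 7 → {Diagnosis,Age} = (26, 720) ✓
Doctor=9: row 8 → {Diagnosis,Age} = (19, 707) ✓
Doctor=10: rows 9, 15 → {Diagnosis,Age} = (30, 715), (30, 715) ✓
Doctor=2: row 11 → {Diagnosis,Age} = (18, 708) ✓
Doctor=13: row 12 → {Diagnosis,Age} = (22, 719) ✓
Doctor=12: row 13 → {Diagnosis,Age} = (32, 705) ✓
The only Doctor value with inconsistent RHS is Doctor=5.

5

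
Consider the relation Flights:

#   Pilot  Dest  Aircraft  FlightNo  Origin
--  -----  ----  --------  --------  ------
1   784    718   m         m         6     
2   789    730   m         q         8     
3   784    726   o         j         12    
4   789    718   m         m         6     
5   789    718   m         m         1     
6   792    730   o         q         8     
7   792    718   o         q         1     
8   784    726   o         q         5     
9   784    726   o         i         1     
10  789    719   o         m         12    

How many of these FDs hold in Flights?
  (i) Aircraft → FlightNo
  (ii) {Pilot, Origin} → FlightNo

1

(i) Aircraft → FlightNo: Aircraft=m: rows 1, 2, 4, 5 → FlightNo takes values {m, q} — violation; Aircraft=o: rows 3, 6, 7, 8, 9, 10 → FlightNo takes values {j, q, i, m} — violation — fails.
(ii) {Pilot, Origin} → FlightNo: every LHS value maps to a single RHS value — holds.
1 of the 2 dependencies holds.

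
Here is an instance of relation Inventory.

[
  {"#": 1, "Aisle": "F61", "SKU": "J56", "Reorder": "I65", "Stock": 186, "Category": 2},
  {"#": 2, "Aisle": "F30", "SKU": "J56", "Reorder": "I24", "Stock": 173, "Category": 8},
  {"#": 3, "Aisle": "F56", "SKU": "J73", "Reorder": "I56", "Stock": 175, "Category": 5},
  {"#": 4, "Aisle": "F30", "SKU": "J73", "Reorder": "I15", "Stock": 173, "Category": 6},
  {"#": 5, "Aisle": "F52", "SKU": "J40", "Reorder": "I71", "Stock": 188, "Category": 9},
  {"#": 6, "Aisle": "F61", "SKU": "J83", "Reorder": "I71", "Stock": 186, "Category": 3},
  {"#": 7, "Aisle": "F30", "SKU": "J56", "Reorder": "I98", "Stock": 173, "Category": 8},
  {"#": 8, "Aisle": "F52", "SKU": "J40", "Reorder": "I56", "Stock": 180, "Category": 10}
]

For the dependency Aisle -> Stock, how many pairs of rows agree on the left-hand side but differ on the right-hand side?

1

Aisle=F61: all 2 rows agree on Stock — 0 pairs.
Aisle=F30: all 3 rows agree on Stock — 0 pairs.
Aisle=F52: violating pairs (5,8) — 1 pair.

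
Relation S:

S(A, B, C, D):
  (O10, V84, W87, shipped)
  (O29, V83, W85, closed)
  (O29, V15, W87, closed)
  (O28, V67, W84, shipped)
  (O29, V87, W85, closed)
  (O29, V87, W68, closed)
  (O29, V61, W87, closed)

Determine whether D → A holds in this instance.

No

D=shipped: 2 rows → A takes values {O10, O28} — violation
D=closed: 5 rows → A = O29, O29, O29, O29, O29 ✓
Two rows agree on D but differ on A, so D → A does not hold.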